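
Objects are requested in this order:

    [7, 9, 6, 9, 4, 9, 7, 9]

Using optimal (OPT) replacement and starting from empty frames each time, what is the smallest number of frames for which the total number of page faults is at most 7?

2

f=1: 8 faults
f=2: 5 faults
f=3: 4 faults
f=4: 4 faults
Smallest f with faults ≤ 7 is 2.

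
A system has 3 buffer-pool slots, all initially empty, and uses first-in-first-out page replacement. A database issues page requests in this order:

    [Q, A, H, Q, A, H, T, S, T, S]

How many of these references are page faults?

5

Q → miss, frames {Q}
A → miss, frames {Q,A}
H → miss, frames {Q,A,H}
Q → hit
A → hit
H → hit
T → miss, evict Q, frames {A,H,T}
S → miss, evict A, frames {H,T,S}
T → hit
S → hit
Page faults: 5.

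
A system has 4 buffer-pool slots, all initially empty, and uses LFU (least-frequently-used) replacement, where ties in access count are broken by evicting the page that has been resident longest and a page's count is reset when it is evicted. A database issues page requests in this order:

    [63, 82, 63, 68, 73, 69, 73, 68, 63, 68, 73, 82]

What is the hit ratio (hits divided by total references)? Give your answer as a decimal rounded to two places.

63: miss, frames [63]
82: miss, frames [63, 82]
63: hit
68: miss, frames [63, 82, 68]
73: miss, frames [63, 82, 68, 73]
69: miss, evict 82, frames [63, 68, 73, 69]
73: hit
68: hit
63: hit
68: hit
73: hit
82: miss, evict 69, frames [63, 68, 73, 82]
Hits: 6 of 12 references → 6/12 = 0.5000.

0.50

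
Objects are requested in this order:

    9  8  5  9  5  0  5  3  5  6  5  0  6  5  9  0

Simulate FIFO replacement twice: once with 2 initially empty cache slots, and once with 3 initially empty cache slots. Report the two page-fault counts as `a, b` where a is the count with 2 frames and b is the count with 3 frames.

2 frames: F F F F . F F F . F F F F F F F → 14 faults.
3 frames: F F F . . F . F . F F F . . F . → 9 faults.
9 < 14: adding a frame reduced faults, as is typical.

14, 9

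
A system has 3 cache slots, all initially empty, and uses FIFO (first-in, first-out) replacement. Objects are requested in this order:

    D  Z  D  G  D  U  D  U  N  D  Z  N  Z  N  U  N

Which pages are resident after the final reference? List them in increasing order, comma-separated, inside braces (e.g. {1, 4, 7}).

D -> miss, frames {D}
Z -> miss, frames {D,Z}
D -> hit
G -> miss, frames {D,Z,G}
D -> hit
U -> miss, evict D, frames {Z,G,U}
D -> miss, evict Z, frames {G,U,D}
U -> hit
N -> miss, evict G, frames {U,D,N}
D -> hit
Z -> miss, evict U, frames {D,N,Z}
N -> hit
Z -> hit
N -> hit
U -> miss, evict D, frames {N,Z,U}
N -> hit

{N, U, Z}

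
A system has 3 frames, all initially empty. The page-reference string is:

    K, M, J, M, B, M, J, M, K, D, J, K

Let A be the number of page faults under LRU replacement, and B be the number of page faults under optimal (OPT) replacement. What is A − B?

1

Under LRU: F F F . F . . . F F F . → 7 faults.
Under OPT: F F F . F . . . F F . . → 6 faults.
A − B = 7 − 6 = 1.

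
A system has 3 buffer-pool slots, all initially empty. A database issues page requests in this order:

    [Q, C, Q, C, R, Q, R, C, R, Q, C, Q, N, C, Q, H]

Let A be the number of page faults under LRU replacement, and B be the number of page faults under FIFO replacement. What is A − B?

Under LRU: F F . . F . . . . . . . F . . F → 5 faults.
Under FIFO: F F . . F . . . . . . . F . F F → 6 faults.
A − B = 5 − 6 = -1.

-1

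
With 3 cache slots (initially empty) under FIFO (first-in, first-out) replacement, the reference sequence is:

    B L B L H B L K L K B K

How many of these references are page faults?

5

B -> fault, frames [B]
L -> fault, frames [B, L]
B -> hit
L -> hit
H -> fault, frames [B, L, H]
B -> hit
L -> hit
K -> fault, evict B, frames [L, H, K]
L -> hit
K -> hit
B -> fault, evict L, frames [H, K, B]
K -> hit
Page faults: 5.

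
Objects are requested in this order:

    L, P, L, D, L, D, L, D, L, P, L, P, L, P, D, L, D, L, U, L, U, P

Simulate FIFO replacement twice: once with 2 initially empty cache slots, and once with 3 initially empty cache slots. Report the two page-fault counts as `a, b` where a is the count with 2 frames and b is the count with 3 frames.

2 frames: F F . F F . . . . F . . . . F F . . F . . F → 9 faults.
3 frames: F F . F . . . . . . . . . . . . . . F F . F → 6 faults.
6 < 9: adding a frame reduced faults, as is typical.

9, 6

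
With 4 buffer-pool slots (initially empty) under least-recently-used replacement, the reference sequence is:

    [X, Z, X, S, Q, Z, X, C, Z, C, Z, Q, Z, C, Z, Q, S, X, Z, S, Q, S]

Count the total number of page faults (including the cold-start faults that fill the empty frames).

7

X: fault, frames (X)
Z: fault, frames (X Z)
X: hit
S: fault, frames (Z X S)
Q: fault, frames (Z X S Q)
Z: hit
X: hit
C: fault, evict S, frames (Q Z X C)
Z: hit
C: hit
Z: hit
Q: hit
Z: hit
C: hit
Z: hit
Q: hit
S: fault, evict X, frames (C Z Q S)
X: fault, evict C, frames (Z Q S X)
Z: hit
S: hit
Q: hit
S: hit
Page faults: 7.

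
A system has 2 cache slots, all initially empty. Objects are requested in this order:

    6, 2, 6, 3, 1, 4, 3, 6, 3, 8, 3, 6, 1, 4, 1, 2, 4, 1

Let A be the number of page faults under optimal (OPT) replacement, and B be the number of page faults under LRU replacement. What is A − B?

-2

Under OPT: F F . F F F . F . F . F F F . F . F → 12 faults.
Under LRU: F F . F F F F F . F . F F F . F F F → 14 faults.
A − B = 12 − 14 = -2.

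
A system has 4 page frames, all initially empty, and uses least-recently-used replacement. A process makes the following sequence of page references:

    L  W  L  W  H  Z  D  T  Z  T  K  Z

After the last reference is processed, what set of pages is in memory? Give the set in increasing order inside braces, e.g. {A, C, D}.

L: miss, frames (L)
W: miss, frames (L W)
L: hit
W: hit
H: miss, frames (L W H)
Z: miss, frames (L W H Z)
D: miss, evict L, frames (W H Z D)
T: miss, evict W, frames (H Z D T)
Z: hit
T: hit
K: miss, evict H, frames (D Z T K)
Z: hit

{D, K, T, Z}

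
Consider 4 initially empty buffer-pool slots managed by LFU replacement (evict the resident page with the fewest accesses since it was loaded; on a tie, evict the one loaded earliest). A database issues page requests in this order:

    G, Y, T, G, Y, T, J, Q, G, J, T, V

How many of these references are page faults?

G -> fault, frames [G]
Y -> fault, frames [G, Y]
T -> fault, frames [G, Y, T]
G -> hit
Y -> hit
T -> hit
J -> fault, frames [G, Y, T, J]
Q -> fault, evict J, frames [G, Y, T, Q]
G -> hit
J -> fault, evict Q, frames [G, Y, T, J]
T -> hit
V -> fault, evict J, frames [G, Y, T, V]
Page faults: 7.

7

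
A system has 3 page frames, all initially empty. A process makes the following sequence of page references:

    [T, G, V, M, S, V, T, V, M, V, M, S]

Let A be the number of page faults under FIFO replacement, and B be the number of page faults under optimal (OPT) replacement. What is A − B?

3

Under FIFO: F F F F F . F F F . . F → 9 faults.
Under OPT: F F F F F . . . F . . . → 6 faults.
A − B = 9 − 6 = 3.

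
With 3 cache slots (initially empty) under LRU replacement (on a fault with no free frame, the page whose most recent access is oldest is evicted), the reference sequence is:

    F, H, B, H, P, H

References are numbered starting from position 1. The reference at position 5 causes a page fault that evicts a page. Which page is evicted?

F

pos 1: F -> miss, frames {F}
pos 2: H -> miss, frames {F,H}
pos 3: B -> miss, frames {F,H,B}
pos 4: H -> hit
pos 5: P -> miss, evict F, frames {B,H,P}
At position 5, page F is evicted.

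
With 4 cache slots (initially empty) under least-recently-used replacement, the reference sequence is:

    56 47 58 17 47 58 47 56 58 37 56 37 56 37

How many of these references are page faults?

5

56 → fault, frames [56]
47 → fault, frames [56, 47]
58 → fault, frames [56, 47, 58]
17 → fault, frames [56, 47, 58, 17]
47 → hit
58 → hit
47 → hit
56 → hit
58 → hit
37 → fault, evict 17, frames [47, 56, 58, 37]
56 → hit
37 → hit
56 → hit
37 → hit
Page faults: 5.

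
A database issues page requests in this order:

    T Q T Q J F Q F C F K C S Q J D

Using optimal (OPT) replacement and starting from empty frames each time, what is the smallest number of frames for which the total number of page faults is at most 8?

4

f=1: 16 faults
f=2: 10 faults
f=3: 9 faults
f=4: 8 faults
f=5: 8 faults
f=6: 8 faults
f=7: 8 faults
f=8: 8 faults
Smallest f with faults ≤ 8 is 4.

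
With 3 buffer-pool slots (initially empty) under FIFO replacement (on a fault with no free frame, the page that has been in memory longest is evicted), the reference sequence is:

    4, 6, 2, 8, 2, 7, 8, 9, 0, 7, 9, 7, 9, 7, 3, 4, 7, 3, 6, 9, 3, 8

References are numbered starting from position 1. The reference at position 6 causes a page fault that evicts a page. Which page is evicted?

6

pos 1: 4: miss, frames [4]
pos 2: 6: miss, frames [4, 6]
pos 3: 2: miss, frames [4, 6, 2]
pos 4: 8: miss, evict 4, frames [6, 2, 8]
pos 5: 2: hit
pos 6: 7: miss, evict 6, frames [2, 8, 7]
At position 6, page 6 is evicted.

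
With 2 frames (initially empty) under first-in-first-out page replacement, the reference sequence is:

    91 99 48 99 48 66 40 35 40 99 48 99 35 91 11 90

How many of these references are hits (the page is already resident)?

91: fault, frames [91]
99: fault, frames [91, 99]
48: fault, evict 91, frames [99, 48]
99: hit
48: hit
66: fault, evict 99, frames [48, 66]
40: fault, evict 48, frames [66, 40]
35: fault, evict 66, frames [40, 35]
40: hit
99: fault, evict 40, frames [35, 99]
48: fault, evict 35, frames [99, 48]
99: hit
35: fault, evict 99, frames [48, 35]
91: fault, evict 48, frames [35, 91]
11: fault, evict 35, frames [91, 11]
90: fault, evict 91, frames [11, 90]
Hits: 4.

4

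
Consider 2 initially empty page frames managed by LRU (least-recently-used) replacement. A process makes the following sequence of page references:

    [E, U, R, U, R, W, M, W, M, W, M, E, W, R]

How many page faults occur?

E → fault, frames {E}
U → fault, frames {E,U}
R → fault, evict E, frames {U,R}
U → hit
R → hit
W → fault, evict U, frames {R,W}
M → fault, evict R, frames {W,M}
W → hit
M → hit
W → hit
M → hit
E → fault, evict W, frames {M,E}
W → fault, evict M, frames {E,W}
R → fault, evict E, frames {W,R}
Page faults: 8.

8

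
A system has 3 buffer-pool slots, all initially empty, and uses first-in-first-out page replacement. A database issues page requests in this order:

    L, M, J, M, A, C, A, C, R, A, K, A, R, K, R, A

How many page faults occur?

L → fault, frames [L]
M → fault, frames [L, M]
J → fault, frames [L, M, J]
M → hit
A → fault, evict L, frames [M, J, A]
C → fault, evict M, frames [J, A, C]
A → hit
C → hit
R → fault, evict J, frames [A, C, R]
A → hit
K → fault, evict A, frames [C, R, K]
A → fault, evict C, frames [R, K, A]
R → hit
K → hit
R → hit
A → hit
Page faults: 8.

8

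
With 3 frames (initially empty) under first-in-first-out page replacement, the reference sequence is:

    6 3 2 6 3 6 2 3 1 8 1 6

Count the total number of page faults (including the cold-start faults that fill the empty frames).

6 → fault, frames [6]
3 → fault, frames [6, 3]
2 → fault, frames [6, 3, 2]
6 → hit
3 → hit
6 → hit
2 → hit
3 → hit
1 → fault, evict 6, frames [3, 2, 1]
8 → fault, evict 3, frames [2, 1, 8]
1 → hit
6 → fault, evict 2, frames [1, 8, 6]
Page faults: 6.

6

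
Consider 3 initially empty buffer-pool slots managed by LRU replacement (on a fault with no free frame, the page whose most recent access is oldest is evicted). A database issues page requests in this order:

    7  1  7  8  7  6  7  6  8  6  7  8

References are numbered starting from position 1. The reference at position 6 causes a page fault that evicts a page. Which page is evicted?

pos 1: 7 -> fault, frames {7}
pos 2: 1 -> fault, frames {7,1}
pos 3: 7 -> hit
pos 4: 8 -> fault, frames {1,7,8}
pos 5: 7 -> hit
pos 6: 6 -> fault, evict 1, frames {8,7,6}
At position 6, page 1 is evicted.

1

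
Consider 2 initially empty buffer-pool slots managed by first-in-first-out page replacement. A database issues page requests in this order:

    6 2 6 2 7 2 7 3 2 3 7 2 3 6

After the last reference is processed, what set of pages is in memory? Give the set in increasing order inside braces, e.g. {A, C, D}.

6 → miss, frames (6)
2 → miss, frames (6 2)
6 → hit
2 → hit
7 → miss, evict 6, frames (2 7)
2 → hit
7 → hit
3 → miss, evict 2, frames (7 3)
2 → miss, evict 7, frames (3 2)
3 → hit
7 → miss, evict 3, frames (2 7)
2 → hit
3 → miss, evict 2, frames (7 3)
6 → miss, evict 7, frames (3 6)

{3, 6}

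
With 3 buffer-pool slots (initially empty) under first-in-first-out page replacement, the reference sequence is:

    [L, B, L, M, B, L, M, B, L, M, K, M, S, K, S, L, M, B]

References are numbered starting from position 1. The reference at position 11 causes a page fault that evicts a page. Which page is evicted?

L

pos 1: L → miss, frames [L]
pos 2: B → miss, frames [L, B]
pos 3: L → hit
pos 4: M → miss, frames [L, B, M]
pos 5: B → hit
pos 6: L → hit
pos 7: M → hit
pos 8: B → hit
pos 9: L → hit
pos 10: M → hit
pos 11: K → miss, evict L, frames [B, M, K]
At position 11, page L is evicted.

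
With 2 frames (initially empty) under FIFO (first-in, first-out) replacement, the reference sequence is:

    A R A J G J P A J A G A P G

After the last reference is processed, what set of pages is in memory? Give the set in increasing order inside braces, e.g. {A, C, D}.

{G, P}

A -> miss, frames {A}
R -> miss, frames {A,R}
A -> hit
J -> miss, evict A, frames {R,J}
G -> miss, evict R, frames {J,G}
J -> hit
P -> miss, evict J, frames {G,P}
A -> miss, evict G, frames {P,A}
J -> miss, evict P, frames {A,J}
A -> hit
G -> miss, evict A, frames {J,G}
A -> miss, evict J, frames {G,A}
P -> miss, evict G, frames {A,P}
G -> miss, evict A, frames {P,G}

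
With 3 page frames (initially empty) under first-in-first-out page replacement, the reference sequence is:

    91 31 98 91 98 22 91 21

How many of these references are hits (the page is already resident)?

91: fault, frames {91}
31: fault, frames {91,31}
98: fault, frames {91,31,98}
91: hit
98: hit
22: fault, evict 91, frames {31,98,22}
91: fault, evict 31, frames {98,22,91}
21: fault, evict 98, frames {22,91,21}
Hits: 2.

2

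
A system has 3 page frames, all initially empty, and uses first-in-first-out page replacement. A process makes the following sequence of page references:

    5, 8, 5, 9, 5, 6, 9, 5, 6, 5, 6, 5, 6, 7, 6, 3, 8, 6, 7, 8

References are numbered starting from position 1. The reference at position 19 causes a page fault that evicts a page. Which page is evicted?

3

pos 1: 5: fault, frames {5}
pos 2: 8: fault, frames {5,8}
pos 3: 5: hit
pos 4: 9: fault, frames {5,8,9}
pos 5: 5: hit
pos 6: 6: fault, evict 5, frames {8,9,6}
pos 7: 9: hit
pos 8: 5: fault, evict 8, frames {9,6,5}
pos 9: 6: hit
pos 10: 5: hit
pos 11: 6: hit
pos 12: 5: hit
pos 13: 6: hit
pos 14: 7: fault, evict 9, frames {6,5,7}
pos 15: 6: hit
pos 16: 3: fault, evict 6, frames {5,7,3}
pos 17: 8: fault, evict 5, frames {7,3,8}
pos 18: 6: fault, evict 7, frames {3,8,6}
pos 19: 7: fault, evict 3, frames {8,6,7}
At position 19, page 3 is evicted.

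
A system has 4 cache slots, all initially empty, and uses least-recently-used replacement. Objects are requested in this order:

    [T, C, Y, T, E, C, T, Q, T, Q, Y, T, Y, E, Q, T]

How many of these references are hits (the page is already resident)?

T → miss, frames (T)
C → miss, frames (T C)
Y → miss, frames (T C Y)
T → hit
E → miss, frames (C Y T E)
C → hit
T → hit
Q → miss, evict Y, frames (E C T Q)
T → hit
Q → hit
Y → miss, evict E, frames (C T Q Y)
T → hit
Y → hit
E → miss, evict C, frames (Q T Y E)
Q → hit
T → hit
Hits: 9.

9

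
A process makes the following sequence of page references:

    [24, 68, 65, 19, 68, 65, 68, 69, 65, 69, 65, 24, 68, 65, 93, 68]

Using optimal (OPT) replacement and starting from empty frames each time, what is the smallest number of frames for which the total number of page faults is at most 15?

f=1: 16 faults
f=2: 9 faults
f=3: 7 faults
f=4: 6 faults
f=5: 6 faults
f=6: 6 faults
Smallest f with faults ≤ 15 is 2.

2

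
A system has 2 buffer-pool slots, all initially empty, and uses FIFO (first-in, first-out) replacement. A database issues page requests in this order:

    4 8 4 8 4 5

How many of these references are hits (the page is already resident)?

4: fault, frames {4}
8: fault, frames {4,8}
4: hit
8: hit
4: hit
5: fault, evict 4, frames {8,5}
Hits: 3.

3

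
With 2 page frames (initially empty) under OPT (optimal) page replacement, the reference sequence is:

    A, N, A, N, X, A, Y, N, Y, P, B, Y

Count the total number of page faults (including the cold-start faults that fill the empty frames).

A → miss, frames {A}
N → miss, frames {A,N}
A → hit
N → hit
X → miss, evict N, frames {A,X}
A → hit
Y → miss, evict X, frames {A,Y}
N → miss, evict A, frames {Y,N}
Y → hit
P → miss, evict N, frames {Y,P}
B → miss, evict P, frames {Y,B}
Y → hit
Page faults: 7.

7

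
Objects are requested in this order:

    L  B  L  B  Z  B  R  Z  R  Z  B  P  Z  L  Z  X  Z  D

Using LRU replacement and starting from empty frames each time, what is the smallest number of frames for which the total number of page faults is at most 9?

f=1: 18 faults
f=2: 11 faults
f=3: 8 faults
f=4: 8 faults
f=5: 7 faults
f=6: 7 faults
f=7: 7 faults
Smallest f with faults ≤ 9 is 3.

3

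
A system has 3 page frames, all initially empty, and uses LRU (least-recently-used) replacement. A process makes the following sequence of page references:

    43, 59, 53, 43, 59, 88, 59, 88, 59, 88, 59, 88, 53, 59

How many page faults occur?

5

43: fault, frames [43]
59: fault, frames [43, 59]
53: fault, frames [43, 59, 53]
43: hit
59: hit
88: fault, evict 53, frames [43, 59, 88]
59: hit
88: hit
59: hit
88: hit
59: hit
88: hit
53: fault, evict 43, frames [59, 88, 53]
59: hit
Page faults: 5.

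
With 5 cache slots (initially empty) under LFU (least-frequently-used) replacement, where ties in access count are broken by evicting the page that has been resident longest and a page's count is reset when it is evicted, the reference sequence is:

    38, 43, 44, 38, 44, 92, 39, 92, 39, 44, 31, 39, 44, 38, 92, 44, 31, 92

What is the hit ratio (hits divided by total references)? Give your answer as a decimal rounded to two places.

0.67

38 -> miss, frames {38}
43 -> miss, frames {38,43}
44 -> miss, frames {38,43,44}
38 -> hit
44 -> hit
92 -> miss, frames {38,43,44,92}
39 -> miss, frames {38,43,44,92,39}
92 -> hit
39 -> hit
44 -> hit
31 -> miss, evict 43, frames {38,44,92,39,31}
39 -> hit
44 -> hit
38 -> hit
92 -> hit
44 -> hit
31 -> hit
92 -> hit
Hits: 12 of 18 references → 12/18 = 0.6667.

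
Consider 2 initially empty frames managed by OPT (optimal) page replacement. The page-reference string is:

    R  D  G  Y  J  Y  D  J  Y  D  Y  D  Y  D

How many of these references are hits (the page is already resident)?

7

R -> fault, frames (R)
D -> fault, frames (R D)
G -> fault, evict R, frames (D G)
Y -> fault, evict G, frames (D Y)
J -> fault, evict D, frames (Y J)
Y -> hit
D -> fault, evict Y, frames (J D)
J -> hit
Y -> fault, evict J, frames (D Y)
D -> hit
Y -> hit
D -> hit
Y -> hit
D -> hit
Hits: 7.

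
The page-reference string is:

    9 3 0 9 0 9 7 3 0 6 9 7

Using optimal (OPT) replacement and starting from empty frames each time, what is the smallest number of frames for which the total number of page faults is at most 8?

f=1: 12 faults
f=2: 8 faults
f=3: 6 faults
f=4: 5 faults
f=5: 5 faults
Smallest f with faults ≤ 8 is 2.

2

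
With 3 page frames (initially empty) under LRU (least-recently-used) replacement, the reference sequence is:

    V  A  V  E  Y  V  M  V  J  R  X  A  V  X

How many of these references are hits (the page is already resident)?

4

V -> fault, frames [V]
A -> fault, frames [V, A]
V -> hit
E -> fault, frames [A, V, E]
Y -> fault, evict A, frames [V, E, Y]
V -> hit
M -> fault, evict E, frames [Y, V, M]
V -> hit
J -> fault, evict Y, frames [M, V, J]
R -> fault, evict M, frames [V, J, R]
X -> fault, evict V, frames [J, R, X]
A -> fault, evict J, frames [R, X, A]
V -> fault, evict R, frames [X, A, V]
X -> hit
Hits: 4.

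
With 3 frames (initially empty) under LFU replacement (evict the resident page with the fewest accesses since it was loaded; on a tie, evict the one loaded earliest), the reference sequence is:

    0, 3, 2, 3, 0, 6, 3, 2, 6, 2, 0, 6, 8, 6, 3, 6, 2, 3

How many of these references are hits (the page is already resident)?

0: fault, frames (0)
3: fault, frames (0 3)
2: fault, frames (0 3 2)
3: hit
0: hit
6: fault, evict 2, frames (0 3 6)
3: hit
2: fault, evict 6, frames (0 3 2)
6: fault, evict 2, frames (0 3 6)
2: fault, evict 6, frames (0 3 2)
0: hit
6: fault, evict 2, frames (0 3 6)
8: fault, evict 6, frames (0 3 8)
6: fault, evict 8, frames (0 3 6)
3: hit
6: hit
2: fault, evict 6, frames (0 3 2)
3: hit
Hits: 7.

7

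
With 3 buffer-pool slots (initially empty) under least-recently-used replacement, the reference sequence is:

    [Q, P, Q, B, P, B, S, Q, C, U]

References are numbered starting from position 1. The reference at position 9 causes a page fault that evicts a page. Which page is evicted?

pos 1: Q → miss, frames [Q]
pos 2: P → miss, frames [Q, P]
pos 3: Q → hit
pos 4: B → miss, frames [P, Q, B]
pos 5: P → hit
pos 6: B → hit
pos 7: S → miss, evict Q, frames [P, B, S]
pos 8: Q → miss, evict P, frames [B, S, Q]
pos 9: C → miss, evict B, frames [S, Q, C]
At position 9, page B is evicted.

B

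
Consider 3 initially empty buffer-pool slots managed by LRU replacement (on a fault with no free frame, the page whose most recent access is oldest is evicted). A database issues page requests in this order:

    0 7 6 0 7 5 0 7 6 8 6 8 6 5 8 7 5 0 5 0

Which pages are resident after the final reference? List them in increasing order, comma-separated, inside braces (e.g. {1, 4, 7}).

0 → fault, frames {0}
7 → fault, frames {0,7}
6 → fault, frames {0,7,6}
0 → hit
7 → hit
5 → fault, evict 6, frames {0,7,5}
0 → hit
7 → hit
6 → fault, evict 5, frames {0,7,6}
8 → fault, evict 0, frames {7,6,8}
6 → hit
8 → hit
6 → hit
5 → fault, evict 7, frames {8,6,5}
8 → hit
7 → fault, evict 6, frames {5,8,7}
5 → hit
0 → fault, evict 8, frames {7,5,0}
5 → hit
0 → hit

{0, 5, 7}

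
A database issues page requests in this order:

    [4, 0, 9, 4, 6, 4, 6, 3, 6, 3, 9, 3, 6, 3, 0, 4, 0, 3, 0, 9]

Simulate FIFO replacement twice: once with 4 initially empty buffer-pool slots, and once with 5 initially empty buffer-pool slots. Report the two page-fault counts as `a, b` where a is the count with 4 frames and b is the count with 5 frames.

8, 5

4 frames: F F F . F . . F . . . . . . . F F . . F → 8 faults.
5 frames: F F F . F . . F . . . . . . . . . . . . → 5 faults.
5 < 8: adding a frame reduced faults, as is typical.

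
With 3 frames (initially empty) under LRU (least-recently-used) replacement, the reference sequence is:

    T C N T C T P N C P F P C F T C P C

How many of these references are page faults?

T → fault, frames [T]
C → fault, frames [T, C]
N → fault, frames [T, C, N]
T → hit
C → hit
T → hit
P → fault, evict N, frames [C, T, P]
N → fault, evict C, frames [T, P, N]
C → fault, evict T, frames [P, N, C]
P → hit
F → fault, evict N, frames [C, P, F]
P → hit
C → hit
F → hit
T → fault, evict P, frames [C, F, T]
C → hit
P → fault, evict F, frames [T, C, P]
C → hit
Page faults: 9.

9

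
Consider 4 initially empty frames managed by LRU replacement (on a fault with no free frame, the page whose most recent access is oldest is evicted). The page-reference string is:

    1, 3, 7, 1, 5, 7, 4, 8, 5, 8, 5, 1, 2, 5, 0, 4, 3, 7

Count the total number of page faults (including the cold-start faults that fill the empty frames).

12

1 -> miss, frames (1)
3 -> miss, frames (1 3)
7 -> miss, frames (1 3 7)
1 -> hit
5 -> miss, frames (3 7 1 5)
7 -> hit
4 -> miss, evict 3, frames (1 5 7 4)
8 -> miss, evict 1, frames (5 7 4 8)
5 -> hit
8 -> hit
5 -> hit
1 -> miss, evict 7, frames (4 8 5 1)
2 -> miss, evict 4, frames (8 5 1 2)
5 -> hit
0 -> miss, evict 8, frames (1 2 5 0)
4 -> miss, evict 1, frames (2 5 0 4)
3 -> miss, evict 2, frames (5 0 4 3)
7 -> miss, evict 5, frames (0 4 3 7)
Page faults: 12.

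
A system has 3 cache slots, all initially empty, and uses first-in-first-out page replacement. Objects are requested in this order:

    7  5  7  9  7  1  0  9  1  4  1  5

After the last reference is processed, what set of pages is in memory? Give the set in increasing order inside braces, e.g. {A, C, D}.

7 → fault, frames {7}
5 → fault, frames {7,5}
7 → hit
9 → fault, frames {7,5,9}
7 → hit
1 → fault, evict 7, frames {5,9,1}
0 → fault, evict 5, frames {9,1,0}
9 → hit
1 → hit
4 → fault, evict 9, frames {1,0,4}
1 → hit
5 → fault, evict 1, frames {0,4,5}

{0, 4, 5}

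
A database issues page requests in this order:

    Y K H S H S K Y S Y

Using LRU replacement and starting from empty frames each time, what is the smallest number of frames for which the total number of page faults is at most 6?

3

f=1: 10 faults
f=2: 7 faults
f=3: 5 faults
f=4: 4 faults
Smallest f with faults ≤ 6 is 3.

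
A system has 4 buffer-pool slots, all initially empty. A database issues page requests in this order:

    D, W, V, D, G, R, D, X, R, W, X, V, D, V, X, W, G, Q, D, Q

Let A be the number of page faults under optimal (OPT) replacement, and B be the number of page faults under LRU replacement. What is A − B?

-3

Under OPT: F F F . F F . F . . . . F . . . F F . . → 9 faults.
Under LRU: F F F . F F . F . F . F F . . . F F F . → 12 faults.
A − B = 9 − 12 = -3.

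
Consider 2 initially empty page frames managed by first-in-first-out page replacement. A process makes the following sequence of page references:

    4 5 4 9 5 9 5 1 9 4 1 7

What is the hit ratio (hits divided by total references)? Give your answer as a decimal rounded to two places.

4 -> miss, frames {4}
5 -> miss, frames {4,5}
4 -> hit
9 -> miss, evict 4, frames {5,9}
5 -> hit
9 -> hit
5 -> hit
1 -> miss, evict 5, frames {9,1}
9 -> hit
4 -> miss, evict 9, frames {1,4}
1 -> hit
7 -> miss, evict 1, frames {4,7}
Hits: 6 of 12 references → 6/12 = 0.5000.

0.50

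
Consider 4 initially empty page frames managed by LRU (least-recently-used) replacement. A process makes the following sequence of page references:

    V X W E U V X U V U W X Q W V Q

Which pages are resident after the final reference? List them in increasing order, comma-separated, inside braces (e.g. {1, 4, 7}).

{Q, V, W, X}

V -> miss, frames [V]
X -> miss, frames [V, X]
W -> miss, frames [V, X, W]
E -> miss, frames [V, X, W, E]
U -> miss, evict V, frames [X, W, E, U]
V -> miss, evict X, frames [W, E, U, V]
X -> miss, evict W, frames [E, U, V, X]
U -> hit
V -> hit
U -> hit
W -> miss, evict E, frames [X, V, U, W]
X -> hit
Q -> miss, evict V, frames [U, W, X, Q]
W -> hit
V -> miss, evict U, frames [X, Q, W, V]
Q -> hit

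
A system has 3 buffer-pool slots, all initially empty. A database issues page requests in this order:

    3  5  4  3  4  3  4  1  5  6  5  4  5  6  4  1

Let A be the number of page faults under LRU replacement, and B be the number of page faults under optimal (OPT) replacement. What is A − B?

2

Under LRU: F F F . . . . F F F . F . . . F → 8 faults.
Under OPT: F F F . . . . F . F . . . . . F → 6 faults.
A − B = 8 − 6 = 2.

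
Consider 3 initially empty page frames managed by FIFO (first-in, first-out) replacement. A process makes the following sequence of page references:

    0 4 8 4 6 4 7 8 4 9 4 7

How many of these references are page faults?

0 -> miss, frames {0}
4 -> miss, frames {0,4}
8 -> miss, frames {0,4,8}
4 -> hit
6 -> miss, evict 0, frames {4,8,6}
4 -> hit
7 -> miss, evict 4, frames {8,6,7}
8 -> hit
4 -> miss, evict 8, frames {6,7,4}
9 -> miss, evict 6, frames {7,4,9}
4 -> hit
7 -> hit
Page faults: 7.

7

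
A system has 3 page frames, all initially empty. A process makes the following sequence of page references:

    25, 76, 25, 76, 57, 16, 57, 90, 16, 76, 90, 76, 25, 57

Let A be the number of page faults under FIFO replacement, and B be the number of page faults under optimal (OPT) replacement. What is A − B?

1

Under FIFO: F F . . F F . F . F . . F F → 8 faults.
Under OPT: F F . . F F . F . . . . F F → 7 faults.
A − B = 8 − 7 = 1.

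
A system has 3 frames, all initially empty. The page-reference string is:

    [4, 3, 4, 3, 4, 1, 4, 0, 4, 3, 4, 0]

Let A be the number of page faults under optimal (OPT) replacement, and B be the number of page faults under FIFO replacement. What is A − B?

-2

Under OPT: F F . . . F . F . . . . → 4 faults.
Under FIFO: F F . . . F . F F F . . → 6 faults.
A − B = 4 − 6 = -2.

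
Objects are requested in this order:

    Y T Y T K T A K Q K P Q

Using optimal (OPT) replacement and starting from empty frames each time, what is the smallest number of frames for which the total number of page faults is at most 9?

f=1: 12 faults
f=2: 6 faults
f=3: 6 faults
f=4: 6 faults
f=5: 6 faults
f=6: 6 faults
Smallest f with faults ≤ 9 is 2.

2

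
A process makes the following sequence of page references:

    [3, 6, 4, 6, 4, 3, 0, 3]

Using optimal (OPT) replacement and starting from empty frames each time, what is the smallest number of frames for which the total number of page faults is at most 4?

3

f=1: 8 faults
f=2: 5 faults
f=3: 4 faults
f=4: 4 faults
Smallest f with faults ≤ 4 is 3.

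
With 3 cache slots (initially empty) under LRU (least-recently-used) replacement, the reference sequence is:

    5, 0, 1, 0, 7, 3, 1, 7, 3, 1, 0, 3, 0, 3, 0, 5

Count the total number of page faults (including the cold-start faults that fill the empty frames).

5 -> miss, frames (5)
0 -> miss, frames (5 0)
1 -> miss, frames (5 0 1)
0 -> hit
7 -> miss, evict 5, frames (1 0 7)
3 -> miss, evict 1, frames (0 7 3)
1 -> miss, evict 0, frames (7 3 1)
7 -> hit
3 -> hit
1 -> hit
0 -> miss, evict 7, frames (3 1 0)
3 -> hit
0 -> hit
3 -> hit
0 -> hit
5 -> miss, evict 1, frames (3 0 5)
Page faults: 8.

8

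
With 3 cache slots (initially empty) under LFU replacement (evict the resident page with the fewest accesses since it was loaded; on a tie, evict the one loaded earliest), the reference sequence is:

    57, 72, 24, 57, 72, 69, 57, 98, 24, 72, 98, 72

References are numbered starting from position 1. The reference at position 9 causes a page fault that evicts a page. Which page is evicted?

pos 1: 57: fault, frames [57]
pos 2: 72: fault, frames [57, 72]
pos 3: 24: fault, frames [57, 72, 24]
pos 4: 57: hit
pos 5: 72: hit
pos 6: 69: fault, evict 24, frames [57, 72, 69]
pos 7: 57: hit
pos 8: 98: fault, evict 69, frames [57, 72, 98]
pos 9: 24: fault, evict 98, frames [57, 72, 24]
At position 9, page 98 is evicted.

98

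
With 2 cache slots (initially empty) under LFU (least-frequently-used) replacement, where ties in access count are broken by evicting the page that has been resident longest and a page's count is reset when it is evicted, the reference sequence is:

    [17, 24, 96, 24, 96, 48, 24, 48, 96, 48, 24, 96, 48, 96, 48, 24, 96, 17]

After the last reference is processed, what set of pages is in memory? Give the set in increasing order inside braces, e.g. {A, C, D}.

{17, 96}

17 → miss, frames [17]
24 → miss, frames [17, 24]
96 → miss, evict 17, frames [24, 96]
24 → hit
96 → hit
48 → miss, evict 24, frames [96, 48]
24 → miss, evict 48, frames [96, 24]
48 → miss, evict 24, frames [96, 48]
96 → hit
48 → hit
24 → miss, evict 48, frames [96, 24]
96 → hit
48 → miss, evict 24, frames [96, 48]
96 → hit
48 → hit
24 → miss, evict 48, frames [96, 24]
96 → hit
17 → miss, evict 24, frames [96, 17]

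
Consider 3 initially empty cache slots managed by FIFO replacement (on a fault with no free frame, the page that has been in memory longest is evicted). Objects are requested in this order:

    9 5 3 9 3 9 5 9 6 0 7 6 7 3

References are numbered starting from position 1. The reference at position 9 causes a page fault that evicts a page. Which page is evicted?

9

pos 1: 9 → miss, frames {9}
pos 2: 5 → miss, frames {9,5}
pos 3: 3 → miss, frames {9,5,3}
pos 4: 9 → hit
pos 5: 3 → hit
pos 6: 9 → hit
pos 7: 5 → hit
pos 8: 9 → hit
pos 9: 6 → miss, evict 9, frames {5,3,6}
At position 9, page 9 is evicted.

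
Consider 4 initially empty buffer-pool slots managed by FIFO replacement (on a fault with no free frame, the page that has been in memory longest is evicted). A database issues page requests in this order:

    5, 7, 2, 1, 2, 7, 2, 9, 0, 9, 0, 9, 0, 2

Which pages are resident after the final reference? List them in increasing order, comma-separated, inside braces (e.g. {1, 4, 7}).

{0, 1, 2, 9}

5 → fault, frames (5)
7 → fault, frames (5 7)
2 → fault, frames (5 7 2)
1 → fault, frames (5 7 2 1)
2 → hit
7 → hit
2 → hit
9 → fault, evict 5, frames (7 2 1 9)
0 → fault, evict 7, frames (2 1 9 0)
9 → hit
0 → hit
9 → hit
0 → hit
2 → hit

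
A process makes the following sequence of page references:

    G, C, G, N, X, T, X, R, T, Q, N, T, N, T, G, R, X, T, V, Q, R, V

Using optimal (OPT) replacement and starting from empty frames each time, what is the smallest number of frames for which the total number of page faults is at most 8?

f=1: 22 faults
f=2: 14 faults
f=3: 12 faults
f=4: 10 faults
f=5: 9 faults
f=6: 8 faults
f=7: 8 faults
f=8: 8 faults
Smallest f with faults ≤ 8 is 6.

6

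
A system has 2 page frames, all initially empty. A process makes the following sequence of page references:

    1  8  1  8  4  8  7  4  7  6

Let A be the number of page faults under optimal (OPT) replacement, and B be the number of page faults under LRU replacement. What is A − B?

-1

Under OPT: F F . . F . F . . F → 5 faults.
Under LRU: F F . . F . F F . F → 6 faults.
A − B = 5 − 6 = -1.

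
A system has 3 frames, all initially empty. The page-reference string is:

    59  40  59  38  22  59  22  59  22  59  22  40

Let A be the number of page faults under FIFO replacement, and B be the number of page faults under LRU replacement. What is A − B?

1

Under FIFO: F F . F F F . . . . . F → 6 faults.
Under LRU: F F . F F . . . . . . F → 5 faults.
A − B = 6 − 5 = 1.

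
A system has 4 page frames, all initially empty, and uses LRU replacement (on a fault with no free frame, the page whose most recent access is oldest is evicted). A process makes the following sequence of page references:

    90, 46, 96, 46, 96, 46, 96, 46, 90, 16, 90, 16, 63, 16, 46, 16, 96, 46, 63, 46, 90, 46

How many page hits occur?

15

90 -> miss, frames [90]
46 -> miss, frames [90, 46]
96 -> miss, frames [90, 46, 96]
46 -> hit
96 -> hit
46 -> hit
96 -> hit
46 -> hit
90 -> hit
16 -> miss, frames [96, 46, 90, 16]
90 -> hit
16 -> hit
63 -> miss, evict 96, frames [46, 90, 16, 63]
16 -> hit
46 -> hit
16 -> hit
96 -> miss, evict 90, frames [63, 46, 16, 96]
46 -> hit
63 -> hit
46 -> hit
90 -> miss, evict 16, frames [96, 63, 46, 90]
46 -> hit
Hits: 15.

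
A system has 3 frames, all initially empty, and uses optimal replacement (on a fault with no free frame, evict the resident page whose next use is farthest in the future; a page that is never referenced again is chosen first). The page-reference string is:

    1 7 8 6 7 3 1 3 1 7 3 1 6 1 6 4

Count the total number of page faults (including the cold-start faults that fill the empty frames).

1: miss, frames {1}
7: miss, frames {1,7}
8: miss, frames {1,7,8}
6: miss, evict 8, frames {1,7,6}
7: hit
3: miss, evict 6, frames {1,7,3}
1: hit
3: hit
1: hit
7: hit
3: hit
1: hit
6: miss, evict 3, frames {1,7,6}
1: hit
6: hit
4: miss, evict 6, frames {1,7,4}
Page faults: 7.

7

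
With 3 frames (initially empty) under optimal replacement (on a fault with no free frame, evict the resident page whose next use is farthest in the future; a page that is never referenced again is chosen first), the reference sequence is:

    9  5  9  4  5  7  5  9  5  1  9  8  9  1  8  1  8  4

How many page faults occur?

9 → miss, frames {9}
5 → miss, frames {9,5}
9 → hit
4 → miss, frames {9,5,4}
5 → hit
7 → miss, evict 4, frames {9,5,7}
5 → hit
9 → hit
5 → hit
1 → miss, evict 7, frames {9,5,1}
9 → hit
8 → miss, evict 5, frames {9,1,8}
9 → hit
1 → hit
8 → hit
1 → hit
8 → hit
4 → miss, evict 8, frames {9,1,4}
Page faults: 7.

7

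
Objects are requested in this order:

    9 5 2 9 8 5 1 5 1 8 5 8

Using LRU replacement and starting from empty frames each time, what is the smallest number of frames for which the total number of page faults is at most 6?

3

f=1: 12 faults
f=2: 9 faults
f=3: 6 faults
f=4: 5 faults
f=5: 5 faults
Smallest f with faults ≤ 6 is 3.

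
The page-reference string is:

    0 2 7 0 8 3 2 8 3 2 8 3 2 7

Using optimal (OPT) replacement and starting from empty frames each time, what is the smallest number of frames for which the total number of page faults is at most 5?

4

f=1: 14 faults
f=2: 10 faults
f=3: 6 faults
f=4: 5 faults
f=5: 5 faults
Smallest f with faults ≤ 5 is 4.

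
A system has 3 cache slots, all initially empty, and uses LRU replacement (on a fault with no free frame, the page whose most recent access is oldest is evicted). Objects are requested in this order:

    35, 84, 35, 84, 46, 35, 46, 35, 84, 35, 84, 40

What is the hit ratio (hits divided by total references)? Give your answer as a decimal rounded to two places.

0.67

35 → fault, frames {35}
84 → fault, frames {35,84}
35 → hit
84 → hit
46 → fault, frames {35,84,46}
35 → hit
46 → hit
35 → hit
84 → hit
35 → hit
84 → hit
40 → fault, evict 46, frames {35,84,40}
Hits: 8 of 12 references → 8/12 = 0.6667.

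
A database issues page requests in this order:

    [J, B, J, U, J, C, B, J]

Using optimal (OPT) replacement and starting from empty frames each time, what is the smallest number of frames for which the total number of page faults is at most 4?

f=1: 8 faults
f=2: 5 faults
f=3: 4 faults
f=4: 4 faults
Smallest f with faults ≤ 4 is 3.

3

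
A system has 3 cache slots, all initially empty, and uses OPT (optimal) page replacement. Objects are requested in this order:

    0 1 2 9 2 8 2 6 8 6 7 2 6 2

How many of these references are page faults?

0 → miss, frames [0]
1 → miss, frames [0, 1]
2 → miss, frames [0, 1, 2]
9 → miss, evict 1, frames [0, 2, 9]
2 → hit
8 → miss, evict 9, frames [0, 2, 8]
2 → hit
6 → miss, evict 0, frames [2, 8, 6]
8 → hit
6 → hit
7 → miss, evict 8, frames [2, 6, 7]
2 → hit
6 → hit
2 → hit
Page faults: 7.

7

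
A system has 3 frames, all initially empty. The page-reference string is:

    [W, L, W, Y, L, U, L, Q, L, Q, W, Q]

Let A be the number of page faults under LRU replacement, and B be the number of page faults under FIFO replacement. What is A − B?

Under LRU: F F . F . F . F . . F . → 6 faults.
Under FIFO: F F . F . F . F F . F . → 7 faults.
A − B = 6 − 7 = -1.

-1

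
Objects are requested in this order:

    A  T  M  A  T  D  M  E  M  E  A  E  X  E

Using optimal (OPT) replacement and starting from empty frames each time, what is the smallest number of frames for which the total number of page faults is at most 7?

3

f=1: 14 faults
f=2: 8 faults
f=3: 6 faults
f=4: 6 faults
f=5: 6 faults
f=6: 6 faults
Smallest f with faults ≤ 7 is 3.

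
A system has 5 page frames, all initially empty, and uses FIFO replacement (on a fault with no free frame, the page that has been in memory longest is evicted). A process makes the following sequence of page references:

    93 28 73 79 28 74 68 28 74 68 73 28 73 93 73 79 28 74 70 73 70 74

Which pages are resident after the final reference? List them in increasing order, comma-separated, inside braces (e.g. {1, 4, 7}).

93 -> miss, frames {93}
28 -> miss, frames {93,28}
73 -> miss, frames {93,28,73}
79 -> miss, frames {93,28,73,79}
28 -> hit
74 -> miss, frames {93,28,73,79,74}
68 -> miss, evict 93, frames {28,73,79,74,68}
28 -> hit
74 -> hit
68 -> hit
73 -> hit
28 -> hit
73 -> hit
93 -> miss, evict 28, frames {73,79,74,68,93}
73 -> hit
79 -> hit
28 -> miss, evict 73, frames {79,74,68,93,28}
74 -> hit
70 -> miss, evict 79, frames {74,68,93,28,70}
73 -> miss, evict 74, frames {68,93,28,70,73}
70 -> hit
74 -> miss, evict 68, frames {93,28,70,73,74}

{28, 70, 73, 74, 93}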